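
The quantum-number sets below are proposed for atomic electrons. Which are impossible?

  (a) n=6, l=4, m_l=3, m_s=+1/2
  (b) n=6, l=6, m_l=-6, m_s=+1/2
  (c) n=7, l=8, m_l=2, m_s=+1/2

(b) and (c)

(b) has l = 6 ≥ n = 6, violating 0 ≤ l ≤ n−1.
(c) has l = 8 ≥ n = 7, violating 0 ≤ l ≤ n−1.
The remaining set (a) satisfies all four rules.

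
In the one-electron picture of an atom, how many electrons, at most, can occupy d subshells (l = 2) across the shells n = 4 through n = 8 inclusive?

A d subshell (l = 2) exists for every n ≥ 3, so shells n = 4, 5, 6, 7, 8 each contribute one — 5 subshells.
Since each d subshell holds 2(2·2+1) = 10 electrons, the total is 5 × 10 = 50.

50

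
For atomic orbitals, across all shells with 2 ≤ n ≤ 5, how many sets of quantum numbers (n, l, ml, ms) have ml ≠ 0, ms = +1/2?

For each n in the range, tally the orbitals obeying ml ≠ 0:
n=2 → 2; n=3 → 6; n=4 → 12; n=5 → 20.
Orbitals: 2 + 6 + 12 + 20 = 40. With ms fixed to +1/2 there is one state per orbital, so 40 states.

40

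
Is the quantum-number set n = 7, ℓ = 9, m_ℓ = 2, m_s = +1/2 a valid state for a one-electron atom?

No

The orbital quantum number must satisfy 0 ≤ ℓ ≤ n−1. With n = 7 the allowed ℓ values are 0, 1, 2, 3, 4, 5, 6, so ℓ = 9 is out of range.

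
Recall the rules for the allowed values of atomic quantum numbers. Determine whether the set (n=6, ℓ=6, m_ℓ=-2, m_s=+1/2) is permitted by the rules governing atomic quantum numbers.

The orbital quantum number must satisfy 0 ≤ ℓ ≤ n−1. With n = 6 the allowed ℓ values are 0, 1, 2, 3, 4, 5, so ℓ = 6 is out of range.

Not allowed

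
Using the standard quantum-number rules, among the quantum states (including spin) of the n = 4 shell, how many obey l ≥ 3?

14

For n = 4, l ranges over 0 … 3.
Per l-value: l=3 → 7.
Orbitals: 7. Each orbital carries two spin states, so 7 × 2 = 14 states.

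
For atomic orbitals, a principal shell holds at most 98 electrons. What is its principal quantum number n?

n = 7

2n² = 98 ⇒ n² = 49 ⇒ n = 7.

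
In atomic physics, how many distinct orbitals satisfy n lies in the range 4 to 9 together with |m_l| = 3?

42

For each n in the range, tally the orbitals obeying |m_l| = 3:
n=4 → 2; n=5 → 4; n=6 → 6; n=7 → 8; n=8 → 10; n=9 → 12.
Total orbitals: 2 + 4 + 6 + 8 + 10 + 12 = 42.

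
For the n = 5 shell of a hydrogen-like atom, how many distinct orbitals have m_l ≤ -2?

For n = 5, l ranges over 0 … 4.
Contributions: l=2 → 1; l=3 → 2; l=4 → 3.
Total orbitals: 1 + 2 + 3 = 6.

6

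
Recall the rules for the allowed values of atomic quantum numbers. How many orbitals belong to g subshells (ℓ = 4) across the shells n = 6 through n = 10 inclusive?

A g subshell (ℓ = 4) exists for every n ≥ 5, so shells n = 6, 7, 8, 9, 10 each contribute one — 5 subshells.
Since each g subshell has 2·4+1 = 9 orbitals, the total is 5 × 9 = 45.

45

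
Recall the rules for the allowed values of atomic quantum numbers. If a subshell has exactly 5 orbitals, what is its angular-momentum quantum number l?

l = 2 (d)

2l+1 = 5 gives l = 2.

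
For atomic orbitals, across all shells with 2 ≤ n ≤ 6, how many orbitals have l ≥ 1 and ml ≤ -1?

35

Count contributing orbitals for each principal shell:
n=2 → 1; n=3 → 3; n=4 → 6; n=5 → 10; n=6 → 15.
Total orbitals: 1 + 3 + 6 + 10 + 15 = 35.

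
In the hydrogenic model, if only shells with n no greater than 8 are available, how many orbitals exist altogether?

204

Total orbitals = 1² + 2² + 3² + 4² + 5² + 6² + 7² + 8² = 204.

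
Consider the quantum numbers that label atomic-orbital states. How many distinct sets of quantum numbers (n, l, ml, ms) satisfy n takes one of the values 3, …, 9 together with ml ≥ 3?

112

Per-shell orbital counts meeting the constraint:
n=4 → 1; n=5 → 3; n=6 → 6; n=7 → 10; n=8 → 15; n=9 → 21.
Orbitals: 1 + 3 + 6 + 10 + 15 + 21 = 56. Including both spin states (ms = ±1/2) gives 2 × 56 = 112 states.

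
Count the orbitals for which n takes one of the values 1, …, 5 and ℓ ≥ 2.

Count contributing orbitals for each principal shell:
n=3 → 5; n=4 → 12; n=5 → 21.
Total orbitals: 5 + 12 + 21 = 38.

38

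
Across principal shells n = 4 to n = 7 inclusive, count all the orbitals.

Shell n has n² orbitals: 4²=16 + 5²=25 + 6²=36 + 7²=49 = 126 orbitals.

126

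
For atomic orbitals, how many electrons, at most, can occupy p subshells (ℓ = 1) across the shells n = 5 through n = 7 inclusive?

18

A p subshell (ℓ = 1) exists for every n ≥ 2, so shells n = 5, 6, 7 each contribute one — 3 subshells.
Since each p subshell holds 2(2·1+1) = 6 electrons, the total is 3 × 6 = 18.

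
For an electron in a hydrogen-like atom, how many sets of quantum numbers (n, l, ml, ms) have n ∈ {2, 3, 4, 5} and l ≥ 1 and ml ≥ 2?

Go shell by shell, enumerating (l, ml) with l ≥ 1 and ml ≥ 2:
n=3 → 1; n=4 → 3; n=5 → 6.
Orbitals: 1 + 3 + 6 = 10. Including both spin states (ms = ±1/2) gives 2 × 10 = 20 states.

20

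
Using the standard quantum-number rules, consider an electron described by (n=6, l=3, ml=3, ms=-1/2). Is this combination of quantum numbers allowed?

n = 6 is a positive integer. l = 3 satisfies 0 ≤ l ≤ n−1 = 5. ml = 3 lies in the range −l … +l (here −3 … 3). ms = -1/2 is one of ±1/2.
All four constraints are satisfied.

Allowed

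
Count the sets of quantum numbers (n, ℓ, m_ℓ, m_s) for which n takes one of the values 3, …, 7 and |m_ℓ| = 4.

24

Work shell by shell — for each n, count the (ℓ, m_ℓ) pairs that satisfy |m_ℓ| = 4:
n=5 → 2; n=6 → 4; n=7 → 6.
Orbitals: 2 + 4 + 6 = 12. Including both spin states (m_s = ±1/2) gives 2 × 12 = 24 states.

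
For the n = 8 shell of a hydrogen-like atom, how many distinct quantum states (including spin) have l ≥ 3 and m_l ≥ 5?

12

The (l, m_l) pairs meeting l ≥ 3 and m_l ≥ 5 give: l=5 → 1; l=6 → 2; l=7 → 3.
Orbitals: 1 + 2 + 3 = 6. Each orbital carries two spin states, so 6 × 2 = 12 states.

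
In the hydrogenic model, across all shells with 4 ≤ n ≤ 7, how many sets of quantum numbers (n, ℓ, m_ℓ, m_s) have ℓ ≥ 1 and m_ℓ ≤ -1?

104

Count contributing orbitals for each principal shell:
n=4 → 6; n=5 → 10; n=6 → 15; n=7 → 21.
Orbitals: 6 + 10 + 15 + 21 = 52. Including both spin states (m_s = ±1/2) gives 2 × 52 = 104 states.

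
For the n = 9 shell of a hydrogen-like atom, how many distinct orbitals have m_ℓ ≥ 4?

15

Per ℓ-value: ℓ=4 → 1; ℓ=5 → 2; ℓ=6 → 3; ℓ=7 → 4; ℓ=8 → 5.
Total orbitals: 1 + 2 + 3 + 4 + 5 = 15.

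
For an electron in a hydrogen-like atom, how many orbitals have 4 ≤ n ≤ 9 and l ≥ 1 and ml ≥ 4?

35

Work shell by shell — for each n, count the (l, ml) pairs that satisfy l ≥ 1 and ml ≥ 4:
n=5 → 1; n=6 → 3; n=7 → 6; n=8 → 10; n=9 → 15.
Total orbitals: 1 + 3 + 6 + 10 + 15 = 35.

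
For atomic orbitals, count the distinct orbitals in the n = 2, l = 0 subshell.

A subshell has 2l+1 orbitals; with l = 0, that's 1.

1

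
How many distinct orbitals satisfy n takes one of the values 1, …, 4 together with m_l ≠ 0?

Go shell by shell, enumerating (l, m_l) with m_l ≠ 0:
n=2 → 2; n=3 → 6; n=4 → 12.
Total orbitals: 2 + 6 + 12 = 20.

20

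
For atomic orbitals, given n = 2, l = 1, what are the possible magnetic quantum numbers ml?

ml takes every integer from −l to +l. With l = 1 that gives the 3 values -1, 0, 1.

-1, 0, 1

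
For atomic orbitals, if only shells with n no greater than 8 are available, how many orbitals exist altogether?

Total orbitals = 1² + 2² + 3² + 4² + 5² + 6² + 7² + 8² = 204.

204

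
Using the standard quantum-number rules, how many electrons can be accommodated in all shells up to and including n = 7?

Total orbitals = 1² + 2² + 3² + 4² + 5² + 6² + 7² = 140. Doubling for spin gives 280 electrons.

280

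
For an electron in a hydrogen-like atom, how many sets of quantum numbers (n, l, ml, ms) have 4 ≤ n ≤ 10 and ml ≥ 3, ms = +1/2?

Treat each shell separately and count matching orbitals:
n=4 → 1; n=5 → 3; n=6 → 6; n=7 → 10; n=8 → 15; n=9 → 21; n=10 → 28.
Orbitals: 1 + 3 + 6 + 10 + 15 + 21 + 28 = 84. With ms fixed to +1/2 there is one state per orbital, so 84 states.

84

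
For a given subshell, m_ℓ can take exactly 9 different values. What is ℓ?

ℓ = 4

m_ℓ ranges over 2ℓ+1 integers, so 2ℓ+1 = 9 ⇒ ℓ = 4.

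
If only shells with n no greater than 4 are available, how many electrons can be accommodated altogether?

60

Total orbitals = 1² + 2² + 3² + 4² = 30. Doubling for spin gives 60 electrons.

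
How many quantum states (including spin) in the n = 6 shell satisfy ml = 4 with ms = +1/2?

Go through l = 0, …, 5 (the values permitted for n = 6).
Contributions: l=4 → 1; l=5 → 1.
Orbitals: 1 + 1 = 2. With ms fixed to a single value there is one state per orbital, giving 2 states.

2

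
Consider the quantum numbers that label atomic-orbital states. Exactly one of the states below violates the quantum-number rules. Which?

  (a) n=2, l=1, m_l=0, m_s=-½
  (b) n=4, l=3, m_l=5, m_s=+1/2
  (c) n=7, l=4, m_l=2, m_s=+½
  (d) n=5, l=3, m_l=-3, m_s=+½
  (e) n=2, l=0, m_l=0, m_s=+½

(b)

(b) has |m_l| = 5 > l = 3, violating −l ≤ m_l ≤ l.
The remaining sets (a), (c), (d), (e) satisfy all four rules.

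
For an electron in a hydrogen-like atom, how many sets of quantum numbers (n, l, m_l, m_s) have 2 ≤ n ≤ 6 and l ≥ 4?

58

Count contributing orbitals for each principal shell:
n=5 → 9; n=6 → 20.
Orbitals: 9 + 20 = 29. Including both spin states (m_s = ±1/2) gives 2 × 29 = 58 states.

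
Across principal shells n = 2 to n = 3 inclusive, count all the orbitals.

Shell n has n² orbitals: 2²=4 + 3²=9 = 13 orbitals.

13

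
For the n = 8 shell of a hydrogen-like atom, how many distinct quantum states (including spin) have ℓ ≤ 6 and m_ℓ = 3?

8

Per ℓ-value: ℓ=3 → 1; ℓ=4 → 1; ℓ=5 → 1; ℓ=6 → 1.
Orbitals: 1 + 1 + 1 + 1 = 4. Each orbital carries two spin states, so 4 × 2 = 8 states.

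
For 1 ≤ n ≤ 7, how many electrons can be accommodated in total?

Total orbitals = 1² + 2² + 3² + 4² + 5² + 6² + 7² = 140. Doubling for spin gives 280 electrons.

280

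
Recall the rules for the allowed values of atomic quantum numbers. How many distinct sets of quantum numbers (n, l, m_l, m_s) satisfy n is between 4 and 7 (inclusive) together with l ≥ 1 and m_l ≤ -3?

40

Per-shell orbital counts meeting the constraint:
n=4 → 1; n=5 → 3; n=6 → 6; n=7 → 10.
Orbitals: 1 + 3 + 6 + 10 = 20. Including both spin states (m_s = ±1/2) gives 2 × 20 = 40 states.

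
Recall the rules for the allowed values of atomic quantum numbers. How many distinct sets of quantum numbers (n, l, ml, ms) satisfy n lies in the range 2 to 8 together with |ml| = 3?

60

Count contributing orbitals for each principal shell:
n=4 → 2; n=5 → 4; n=6 → 6; n=7 → 8; n=8 → 10.
Orbitals: 2 + 4 + 6 + 8 + 10 = 30. Including both spin states (ms = ±1/2) gives 2 × 30 = 60 states.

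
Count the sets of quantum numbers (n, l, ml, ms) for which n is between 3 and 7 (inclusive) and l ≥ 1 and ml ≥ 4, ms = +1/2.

10

For each n in the range, tally the orbitals obeying l ≥ 1 and ml ≥ 4:
n=5 → 1; n=6 → 3; n=7 → 6.
Orbitals: 1 + 3 + 6 = 10. With ms fixed to +1/2 there is one state per orbital, so 10 states.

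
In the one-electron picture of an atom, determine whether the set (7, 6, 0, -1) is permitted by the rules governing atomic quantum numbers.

No

The spin quantum number for an electron can only be m_s = +1/2 or −1/2; m_s = -1 is not one of those.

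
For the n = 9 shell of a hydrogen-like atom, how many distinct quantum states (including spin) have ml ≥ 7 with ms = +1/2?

The n = 9 shell has l = 0 through 8; check each.
Per l-value: l=7 → 1; l=8 → 2.
Orbitals: 1 + 2 = 3. With ms fixed to a single value there is one state per orbital, giving 3 states.

3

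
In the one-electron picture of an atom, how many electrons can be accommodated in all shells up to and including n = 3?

Total orbitals = 1² + 2² + 3² = 14. Doubling for spin gives 28 electrons.

28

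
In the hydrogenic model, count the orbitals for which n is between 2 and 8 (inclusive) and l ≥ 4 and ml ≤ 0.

Count contributing orbitals for each principal shell:
n=5 → 5; n=6 → 11; n=7 → 18; n=8 → 26.
Total orbitals: 5 + 11 + 18 + 26 = 60.

60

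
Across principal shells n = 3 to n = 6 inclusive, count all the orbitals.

86

Shell n has n² orbitals: 3²=9 + 4²=16 + 5²=25 + 6²=36 = 86 orbitals.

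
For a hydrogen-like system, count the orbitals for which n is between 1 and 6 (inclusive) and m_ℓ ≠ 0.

70

Per-shell orbital counts meeting the constraint:
n=2 → 2; n=3 → 6; n=4 → 12; n=5 → 20; n=6 → 30.
Total orbitals: 2 + 6 + 12 + 20 + 30 = 70.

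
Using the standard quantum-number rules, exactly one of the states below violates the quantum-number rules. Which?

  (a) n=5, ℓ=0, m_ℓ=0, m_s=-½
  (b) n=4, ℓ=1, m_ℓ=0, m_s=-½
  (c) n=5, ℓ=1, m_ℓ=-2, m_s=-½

(c) has |m_ℓ| = 2 > ℓ = 1, violating −ℓ ≤ m_ℓ ≤ ℓ.
The remaining sets (a), (b) satisfy all four rules.

(c)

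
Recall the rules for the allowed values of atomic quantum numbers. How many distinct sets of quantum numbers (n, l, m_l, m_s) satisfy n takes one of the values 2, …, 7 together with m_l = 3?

20

Work shell by shell — for each n, count the (l, m_l) pairs that satisfy m_l = 3:
n=4 → 1; n=5 → 2; n=6 → 3; n=7 → 4.
Orbitals: 1 + 2 + 3 + 4 = 10. Including both spin states (m_s = ±1/2) gives 2 × 10 = 20 states.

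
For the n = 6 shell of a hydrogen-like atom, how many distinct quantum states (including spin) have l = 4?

For n = 6, l ranges over 0 … 5.
Contributions: l=4 → 9.
Orbitals: 9. Each orbital carries two spin states, so 9 × 2 = 18 states.

18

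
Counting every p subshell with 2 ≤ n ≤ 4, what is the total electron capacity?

A p subshell (l = 1) exists for every n ≥ 2, so shells n = 2, 3, 4 each contribute one — 3 subshells.
Since each p subshell holds 2(2·1+1) = 6 electrons, the total is 3 × 6 = 18.

18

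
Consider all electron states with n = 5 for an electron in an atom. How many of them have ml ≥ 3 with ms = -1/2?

Go through l = 0, …, 4 (the values permitted for n = 5).
The (l, ml) pairs meeting ml ≥ 3 give: l=3 → 1; l=4 → 2.
Orbitals: 1 + 2 = 3. With ms fixed to a single value there is one state per orbital, giving 3 states.

3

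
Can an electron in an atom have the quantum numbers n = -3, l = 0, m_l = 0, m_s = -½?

Invalid

The principal quantum number must be a positive integer (n ≥ 1), but here n = -3.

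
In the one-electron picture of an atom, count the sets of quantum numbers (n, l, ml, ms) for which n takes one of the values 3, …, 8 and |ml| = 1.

108

Per-shell orbital counts meeting the constraint:
n=3 → 4; n=4 → 6; n=5 → 8; n=6 → 10; n=7 → 12; n=8 → 14.
Orbitals: 4 + 6 + 8 + 10 + 12 + 14 = 54. Including both spin states (ms = ±1/2) gives 2 × 54 = 108 states.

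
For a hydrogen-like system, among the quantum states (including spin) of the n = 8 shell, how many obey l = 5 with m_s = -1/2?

11

Go through l = 0, …, 7 (the values permitted for n = 8).
Contributions: l=5 → 11.
Orbitals: 11. With m_s fixed to a single value there is one state per orbital, giving 11 states.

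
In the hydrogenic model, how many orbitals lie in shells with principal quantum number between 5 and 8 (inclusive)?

174

Shell n has n² orbitals: 5²=25 + 6²=36 + 7²=49 + 8²=64 = 174 orbitals.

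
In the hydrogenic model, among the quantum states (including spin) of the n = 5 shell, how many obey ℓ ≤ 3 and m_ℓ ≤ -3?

2

Go through ℓ = 0, …, 4 (the values permitted for n = 5).
The (ℓ, m_ℓ) pairs meeting ℓ ≤ 3 and m_ℓ ≤ -3 give: ℓ=3 → 1.
Orbitals: 1. Each orbital carries two spin states, so 1 × 2 = 2 states.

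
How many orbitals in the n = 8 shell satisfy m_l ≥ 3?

15

For n = 8, l ranges over 0 … 7.
Orbitals with m_l ≥ 3, by l: l=3 → 1; l=4 → 2; l=5 → 3; l=6 → 4; l=7 → 5.
Total orbitals: 1 + 2 + 3 + 4 + 5 = 15.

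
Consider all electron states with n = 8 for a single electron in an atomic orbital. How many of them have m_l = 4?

For n = 8, l ranges over 0 … 7.
Orbitals with m_l = 4, by l: l=4 → 1; l=5 → 1; l=6 → 1; l=7 → 1.
Orbitals: 1 + 1 + 1 + 1 = 4. Each orbital carries two spin states, so 4 × 2 = 8 states.

8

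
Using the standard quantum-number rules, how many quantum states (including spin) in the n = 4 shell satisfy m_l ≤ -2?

6

Per l-value: l=2 → 1; l=3 → 2.
Orbitals: 1 + 2 = 3. Each orbital carries two spin states, so 3 × 2 = 6 states.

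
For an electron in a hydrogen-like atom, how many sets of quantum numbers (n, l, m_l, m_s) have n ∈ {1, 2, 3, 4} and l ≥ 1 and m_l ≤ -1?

20

Work shell by shell — for each n, count the (l, m_l) pairs that satisfy l ≥ 1 and m_l ≤ -1:
n=2 → 1; n=3 → 3; n=4 → 6.
Orbitals: 1 + 3 + 6 = 10. Including both spin states (m_s = ±1/2) gives 2 × 10 = 20 states.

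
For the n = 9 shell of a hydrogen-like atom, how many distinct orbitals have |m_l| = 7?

4

Orbitals with |m_l| = 7, by l: l=7 → 2; l=8 → 2.
Total orbitals: 2 + 2 = 4.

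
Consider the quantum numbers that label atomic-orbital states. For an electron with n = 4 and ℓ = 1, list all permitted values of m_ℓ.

-1, 0, 1

m_ℓ takes every integer from −ℓ to +ℓ. With ℓ = 1 that gives the 3 values -1, 0, 1.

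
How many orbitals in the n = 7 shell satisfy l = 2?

With n = 7 the allowed l are 0, 1, …, 6.
Orbitals with l = 2, by l: l=2 → 5.
Total orbitals: 5.

5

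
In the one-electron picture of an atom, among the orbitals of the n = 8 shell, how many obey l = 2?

5

For n = 8, l ranges over 0 … 7.
The (l, ml) pairs meeting l = 2 give: l=2 → 5.
Total orbitals: 5.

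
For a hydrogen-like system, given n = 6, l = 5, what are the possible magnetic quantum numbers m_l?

m_l takes every integer from −l to +l. With l = 5 that gives the 11 values -5, -4, -3, -2, -1, 0, 1, 2, 3, 4, 5.

-5, -4, -3, -2, -1, 0, 1, 2, 3, 4, 5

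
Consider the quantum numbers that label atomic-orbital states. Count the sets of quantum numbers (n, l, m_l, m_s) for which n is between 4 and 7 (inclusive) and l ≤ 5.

226

For each n in the range, tally the orbitals obeying l ≤ 5:
n=4 → 16; n=5 → 25; n=6 → 36; n=7 → 36.
Orbitals: 16 + 25 + 36 + 36 = 113. Including both spin states (m_s = ±1/2) gives 2 × 113 = 226 states.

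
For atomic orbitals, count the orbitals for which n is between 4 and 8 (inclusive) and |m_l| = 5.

12

Go shell by shell, enumerating (l, m_l) with |m_l| = 5:
n=6 → 2; n=7 → 4; n=8 → 6.
Total orbitals: 2 + 4 + 6 = 12.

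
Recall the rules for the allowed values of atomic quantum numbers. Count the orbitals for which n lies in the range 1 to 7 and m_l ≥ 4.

Per-shell orbital counts meeting the constraint:
n=5 → 1; n=6 → 3; n=7 → 6.
Total orbitals: 1 + 3 + 6 = 10.

10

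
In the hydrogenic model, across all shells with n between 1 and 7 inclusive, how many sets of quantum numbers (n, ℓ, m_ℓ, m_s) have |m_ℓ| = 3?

For each n in the range, tally the orbitals obeying |m_ℓ| = 3:
n=4 → 2; n=5 → 4; n=6 → 6; n=7 → 8.
Orbitals: 2 + 4 + 6 + 8 = 20. Including both spin states (m_s = ±1/2) gives 2 × 20 = 40 states.

40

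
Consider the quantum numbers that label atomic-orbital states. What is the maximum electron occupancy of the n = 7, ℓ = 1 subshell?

6

A subshell with ℓ = 1 has 2ℓ+1 = 3 orbitals, each holding 2 electrons (spin ±1/2), so 3 × 2 = 6.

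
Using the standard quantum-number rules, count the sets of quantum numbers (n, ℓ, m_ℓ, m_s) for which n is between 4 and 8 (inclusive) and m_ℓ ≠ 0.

Per-shell orbital counts meeting the constraint:
n=4 → 12; n=5 → 20; n=6 → 30; n=7 → 42; n=8 → 56.
Orbitals: 12 + 20 + 30 + 42 + 56 = 160. Including both spin states (m_s = ±1/2) gives 2 × 160 = 320 states.

320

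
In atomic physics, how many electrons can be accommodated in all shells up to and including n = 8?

Total orbitals = 1² + 2² + 3² + 4² + 5² + 6² + 7² + 8² = 204. Doubling for spin gives 408 electrons.

408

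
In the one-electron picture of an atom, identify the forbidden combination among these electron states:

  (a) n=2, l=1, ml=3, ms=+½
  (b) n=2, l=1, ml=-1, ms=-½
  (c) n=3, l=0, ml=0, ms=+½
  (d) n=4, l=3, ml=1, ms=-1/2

(a)

(a) has |ml| = 3 > l = 1, violating −l ≤ ml ≤ l.
The remaining sets (b), (c), (d) satisfy all four rules.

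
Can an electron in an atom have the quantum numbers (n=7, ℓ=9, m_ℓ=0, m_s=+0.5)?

No

The orbital quantum number must satisfy 0 ≤ ℓ ≤ n−1. With n = 7 the allowed ℓ values are 0, 1, 2, 3, 4, 5, 6, so ℓ = 9 is out of range.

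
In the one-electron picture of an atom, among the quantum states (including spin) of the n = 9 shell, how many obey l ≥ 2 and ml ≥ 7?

Contributions: l=7 → 1; l=8 → 2.
Orbitals: 1 + 2 = 3. Each orbital carries two spin states, so 3 × 2 = 6 states.

6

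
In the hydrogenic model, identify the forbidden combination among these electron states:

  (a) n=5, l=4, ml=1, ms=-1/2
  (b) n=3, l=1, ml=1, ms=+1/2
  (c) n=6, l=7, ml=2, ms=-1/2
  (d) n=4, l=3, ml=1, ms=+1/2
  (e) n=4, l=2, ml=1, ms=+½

(c) has l = 7 ≥ n = 6, violating 0 ≤ l ≤ n−1.
The remaining sets (a), (b), (d), (e) satisfy all four rules.

(c)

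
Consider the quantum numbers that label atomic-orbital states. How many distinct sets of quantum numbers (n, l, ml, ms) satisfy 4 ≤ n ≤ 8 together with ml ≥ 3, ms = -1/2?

Go shell by shell, enumerating (l, ml) with ml ≥ 3:
n=4 → 1; n=5 → 3; n=6 → 6; n=7 → 10; n=8 → 15.
Orbitals: 1 + 3 + 6 + 10 + 15 = 35. With ms fixed to -1/2 there is one state per orbital, so 35 states.

35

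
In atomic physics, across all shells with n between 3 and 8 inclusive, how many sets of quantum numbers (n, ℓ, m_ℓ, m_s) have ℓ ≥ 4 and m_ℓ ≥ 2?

Treat each shell separately and count matching orbitals:
n=5 → 3; n=6 → 7; n=7 → 12; n=8 → 18.
Orbitals: 3 + 7 + 12 + 18 = 40. Including both spin states (m_s = ±1/2) gives 2 × 40 = 80 states.

80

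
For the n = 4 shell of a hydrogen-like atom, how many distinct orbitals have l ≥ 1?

15

Go through l = 0, …, 3 (the values permitted for n = 4).
Per l-value: l=1 → 3; l=2 → 5; l=3 → 7.
Total orbitals: 3 + 5 + 7 = 15.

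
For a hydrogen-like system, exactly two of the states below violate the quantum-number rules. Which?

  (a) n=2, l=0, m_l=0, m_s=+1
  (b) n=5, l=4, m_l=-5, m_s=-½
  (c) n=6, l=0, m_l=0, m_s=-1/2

(a) has m_s = +1, but an electron's spin must be ±1/2.
(b) has |m_l| = 5 > l = 4, violating −l ≤ m_l ≤ l.
The remaining set (c) satisfies all four rules.

(a) and (b)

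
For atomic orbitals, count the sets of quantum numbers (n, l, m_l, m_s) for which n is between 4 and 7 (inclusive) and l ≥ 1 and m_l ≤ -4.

Count contributing orbitals for each principal shell:
n=5 → 1; n=6 → 3; n=7 → 6.
Orbitals: 1 + 3 + 6 = 10. Including both spin states (m_s = ±1/2) gives 2 × 10 = 20 states.

20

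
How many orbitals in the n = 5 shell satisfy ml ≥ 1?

Go through l = 0, …, 4 (the values permitted for n = 5).
Contributions: l=1 → 1; l=2 → 2; l=3 → 3; l=4 → 4.
Total orbitals: 1 + 2 + 3 + 4 = 10.

10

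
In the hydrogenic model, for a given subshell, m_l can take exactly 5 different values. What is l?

l = 2 (d)

m_l ranges over 2l+1 integers, so 2l+1 = 5 ⇒ l = 2.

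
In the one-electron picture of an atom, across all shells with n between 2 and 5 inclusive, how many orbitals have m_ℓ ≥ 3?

4

Work shell by shell — for each n, count the (ℓ, m_ℓ) pairs that satisfy m_ℓ ≥ 3:
n=4 → 1; n=5 → 3.
Total orbitals: 1 + 3 = 4.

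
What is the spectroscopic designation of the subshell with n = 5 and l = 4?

5g

l = 4 corresponds to the letter 'g', so the subshell is 5g.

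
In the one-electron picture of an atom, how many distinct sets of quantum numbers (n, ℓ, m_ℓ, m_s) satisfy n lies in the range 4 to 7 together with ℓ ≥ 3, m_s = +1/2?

90

Go shell by shell, enumerating (ℓ, m_ℓ) with ℓ ≥ 3:
n=4 → 7; n=5 → 16; n=6 → 27; n=7 → 40.
Orbitals: 7 + 16 + 27 + 40 = 90. With m_s fixed to +1/2 there is one state per orbital, so 90 states.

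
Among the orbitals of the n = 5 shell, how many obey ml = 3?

2

The n = 5 shell has l = 0 through 4; check each.
Per l-value: l=3 → 1; l=4 → 1.
Total orbitals: 1 + 1 = 2.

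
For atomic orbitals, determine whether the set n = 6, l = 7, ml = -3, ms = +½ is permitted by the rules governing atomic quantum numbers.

Not allowed

The orbital quantum number must satisfy 0 ≤ l ≤ n−1. With n = 6 the allowed l values are 0, 1, 2, 3, 4, 5, so l = 7 is out of range.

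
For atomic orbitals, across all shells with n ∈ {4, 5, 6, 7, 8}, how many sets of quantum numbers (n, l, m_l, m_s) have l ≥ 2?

340

For each n in the range, tally the orbitals obeying l ≥ 2:
n=4 → 12; n=5 → 21; n=6 → 32; n=7 → 45; n=8 → 60.
Orbitals: 12 + 21 + 32 + 45 + 60 = 170. Including both spin states (m_s = ±1/2) gives 2 × 170 = 340 states.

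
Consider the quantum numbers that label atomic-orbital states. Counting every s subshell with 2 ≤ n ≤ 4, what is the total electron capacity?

An s subshell (l = 0) exists for every n ≥ 1, so shells n = 2, 3, 4 each contribute one — 3 subshells.
Since each s subshell holds 2(2·0+1) = 2 electrons, the total is 3 × 2 = 6.

6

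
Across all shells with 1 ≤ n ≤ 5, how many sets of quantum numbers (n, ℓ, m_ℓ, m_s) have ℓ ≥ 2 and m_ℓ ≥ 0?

Per-shell orbital counts meeting the constraint:
n=3 → 3; n=4 → 7; n=5 → 12.
Orbitals: 3 + 7 + 12 = 22. Including both spin states (m_s = ±1/2) gives 2 × 22 = 44 states.

44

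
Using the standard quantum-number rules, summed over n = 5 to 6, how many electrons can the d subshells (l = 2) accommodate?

A d subshell (l = 2) exists for every n ≥ 3, so shells n = 5, 6 each contribute one — 2 subshells.
Since each d subshell holds 2(2·2+1) = 10 electrons, the total is 2 × 10 = 20.

20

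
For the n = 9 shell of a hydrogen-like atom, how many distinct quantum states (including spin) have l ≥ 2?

Go through l = 0, …, 8 (the values permitted for n = 9).
The (l, m_l) pairs meeting l ≥ 2 give: l=2 → 5; l=3 → 7; l=4 → 9; l=5 → 11; l=6 → 13; l=7 → 15; l=8 → 17.
Orbitals: 5 + 7 + 9 + 11 + 13 + 15 + 17 = 77. Each orbital carries two spin states, so 77 × 2 = 154 states.

154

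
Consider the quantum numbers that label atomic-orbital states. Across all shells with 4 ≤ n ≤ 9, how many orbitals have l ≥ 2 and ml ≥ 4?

35

Count contributing orbitals for each principal shell:
n=5 → 1; n=6 → 3; n=7 → 6; n=8 → 10; n=9 → 15.
Total orbitals: 1 + 3 + 6 + 10 + 15 = 35.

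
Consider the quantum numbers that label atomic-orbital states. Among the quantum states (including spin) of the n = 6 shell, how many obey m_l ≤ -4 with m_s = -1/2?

Orbitals with m_l ≤ -4, by l: l=4 → 1; l=5 → 2.
Orbitals: 1 + 2 = 3. With m_s fixed to a single value there is one state per orbital, giving 3 states.

3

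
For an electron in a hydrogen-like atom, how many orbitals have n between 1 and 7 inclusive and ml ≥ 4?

For each n in the range, tally the orbitals obeying ml ≥ 4:
n=5 → 1; n=6 → 3; n=7 → 6.
Total orbitals: 1 + 3 + 6 = 10.

10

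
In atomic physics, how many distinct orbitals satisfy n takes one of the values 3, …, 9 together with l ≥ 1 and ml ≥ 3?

Go shell by shell, enumerating (l, ml) with l ≥ 1 and ml ≥ 3:
n=4 → 1; n=5 → 3; n=6 → 6; n=7 → 10; n=8 → 15; n=9 → 21.
Total orbitals: 1 + 3 + 6 + 10 + 15 + 21 = 56.

56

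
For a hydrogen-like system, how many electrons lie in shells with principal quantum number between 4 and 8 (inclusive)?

380

Shell n has n² orbitals: 4²=16 + 5²=25 + 6²=36 + 7²=49 + 8²=64 = 190 orbitals.
Two spin states per orbital: 2 × 190 = 380 electrons.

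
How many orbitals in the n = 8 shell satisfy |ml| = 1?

Contributions: l=1 → 2; l=2 → 2; l=3 → 2; l=4 → 2; l=5 → 2; l=6 → 2; l=7 → 2.
Total orbitals: 2 + 2 + 2 + 2 + 2 + 2 + 2 = 14.

14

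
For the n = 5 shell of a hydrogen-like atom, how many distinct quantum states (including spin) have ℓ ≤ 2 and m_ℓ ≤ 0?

Go through ℓ = 0, …, 4 (the values permitted for n = 5).
The (ℓ, m_ℓ) pairs meeting ℓ ≤ 2 and m_ℓ ≤ 0 give: ℓ=0 → 1; ℓ=1 → 2; ℓ=2 → 3.
Orbitals: 1 + 2 + 3 = 6. Each orbital carries two spin states, so 6 × 2 = 12 states.

12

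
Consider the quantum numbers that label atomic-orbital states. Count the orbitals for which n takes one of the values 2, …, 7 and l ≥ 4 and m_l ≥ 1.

28

Per-shell orbital counts meeting the constraint:
n=5 → 4; n=6 → 9; n=7 → 15.
Total orbitals: 4 + 9 + 15 = 28.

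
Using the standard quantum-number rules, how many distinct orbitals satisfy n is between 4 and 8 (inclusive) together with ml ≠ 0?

Go shell by shell, enumerating (l, ml) with ml ≠ 0:
n=4 → 12; n=5 → 20; n=6 → 30; n=7 → 42; n=8 → 56.
Total orbitals: 12 + 20 + 30 + 42 + 56 = 160.

160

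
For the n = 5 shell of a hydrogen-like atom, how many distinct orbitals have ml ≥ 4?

For n = 5, l ranges over 0 … 4.
Contributions: l=4 → 1.
Total orbitals: 1.

1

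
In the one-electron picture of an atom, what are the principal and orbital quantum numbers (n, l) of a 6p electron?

n = 6, l = 1

The leading integer gives n = 6; the letter 'p' means l = 1.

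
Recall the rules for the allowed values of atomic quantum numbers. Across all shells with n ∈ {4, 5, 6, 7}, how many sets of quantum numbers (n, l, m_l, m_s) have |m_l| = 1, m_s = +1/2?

Work shell by shell — for each n, count the (l, m_l) pairs that satisfy |m_l| = 1:
n=4 → 6; n=5 → 8; n=6 → 10; n=7 → 12.
Orbitals: 6 + 8 + 10 + 12 = 36. With m_s fixed to +1/2 there is one state per orbital, so 36 states.

36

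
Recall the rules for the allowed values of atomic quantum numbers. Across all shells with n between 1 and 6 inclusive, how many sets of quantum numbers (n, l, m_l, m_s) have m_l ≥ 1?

70

Go shell by shell, enumerating (l, m_l) with m_l ≥ 1:
n=2 → 1; n=3 → 3; n=4 → 6; n=5 → 10; n=6 → 15.
Orbitals: 1 + 3 + 6 + 10 + 15 = 35. Including both spin states (m_s = ±1/2) gives 2 × 35 = 70 states.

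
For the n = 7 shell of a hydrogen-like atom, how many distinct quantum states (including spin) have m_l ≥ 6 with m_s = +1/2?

1

For n = 7, l ranges over 0 … 6.
The (l, m_l) pairs meeting m_l ≥ 6 give: l=6 → 1.
Orbitals: 1. With m_s fixed to a single value there is one state per orbital, giving 1 state.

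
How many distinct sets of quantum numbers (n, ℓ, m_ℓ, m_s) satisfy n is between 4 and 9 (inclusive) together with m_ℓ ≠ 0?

464

Treat each shell separately and count matching orbitals:
n=4 → 12; n=5 → 20; n=6 → 30; n=7 → 42; n=8 → 56; n=9 → 72.
Orbitals: 12 + 20 + 30 + 42 + 56 + 72 = 232. Including both spin states (m_s = ±1/2) gives 2 × 232 = 464 states.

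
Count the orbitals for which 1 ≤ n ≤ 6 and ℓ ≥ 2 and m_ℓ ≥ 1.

30

Per-shell orbital counts meeting the constraint:
n=3 → 2; n=4 → 5; n=5 → 9; n=6 → 14.
Total orbitals: 2 + 5 + 9 + 14 = 30.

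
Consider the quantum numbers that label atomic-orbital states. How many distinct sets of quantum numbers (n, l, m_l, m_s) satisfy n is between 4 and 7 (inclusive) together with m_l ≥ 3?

40

Work shell by shell — for each n, count the (l, m_l) pairs that satisfy m_l ≥ 3:
n=4 → 1; n=5 → 3; n=6 → 6; n=7 → 10.
Orbitals: 1 + 3 + 6 + 10 = 20. Including both spin states (m_s = ±1/2) gives 2 × 20 = 40 states.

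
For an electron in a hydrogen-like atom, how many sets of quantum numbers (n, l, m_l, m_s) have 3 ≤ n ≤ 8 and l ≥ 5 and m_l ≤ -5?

Count contributing orbitals for each principal shell:
n=6 → 1; n=7 → 3; n=8 → 6.
Orbitals: 1 + 3 + 6 = 10. Including both spin states (m_s = ±1/2) gives 2 × 10 = 20 states.

20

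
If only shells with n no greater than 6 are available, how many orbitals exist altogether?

Total orbitals = 1² + 2² + 3² + 4² + 5² + 6² = 91.

91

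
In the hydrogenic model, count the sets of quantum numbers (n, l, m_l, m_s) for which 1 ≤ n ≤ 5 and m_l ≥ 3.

8

Go shell by shell, enumerating (l, m_l) with m_l ≥ 3:
n=4 → 1; n=5 → 3.
Orbitals: 1 + 3 = 4. Including both spin states (m_s = ±1/2) gives 2 × 4 = 8 states.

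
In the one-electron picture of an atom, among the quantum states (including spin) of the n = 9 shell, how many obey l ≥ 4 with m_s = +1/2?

65

The (l, m_l) pairs meeting l ≥ 4 give: l=4 → 9; l=5 → 11; l=6 → 13; l=7 → 15; l=8 → 17.
Orbitals: 9 + 11 + 13 + 15 + 17 = 65. With m_s fixed to a single value there is one state per orbital, giving 65 states.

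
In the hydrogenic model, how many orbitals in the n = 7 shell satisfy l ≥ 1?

The n = 7 shell has l = 0 through 6; check each.
Contributions: l=1 → 3; l=2 → 5; l=3 → 7; l=4 → 9; l=5 → 11; l=6 → 13.
Total orbitals: 3 + 5 + 7 + 9 + 11 + 13 = 48.

48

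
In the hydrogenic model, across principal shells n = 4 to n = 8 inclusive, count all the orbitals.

Shell n has n² orbitals: 4²=16 + 5²=25 + 6²=36 + 7²=49 + 8²=64 = 190 orbitals.

190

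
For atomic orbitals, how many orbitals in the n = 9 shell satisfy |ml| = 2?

14

The n = 9 shell has l = 0 through 8; check each.
Per l-value: l=2 → 2; l=3 → 2; l=4 → 2; l=5 → 2; l=6 → 2; l=7 → 2; l=8 → 2.
Total orbitals: 2 + 2 + 2 + 2 + 2 + 2 + 2 = 14.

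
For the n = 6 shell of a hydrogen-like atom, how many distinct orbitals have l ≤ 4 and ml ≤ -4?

1

The n = 6 shell has l = 0 through 5; check each.
Contributions: l=4 → 1.
Total orbitals: 1.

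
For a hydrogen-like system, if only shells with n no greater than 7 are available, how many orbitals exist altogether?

Total orbitals = 1² + 2² + 3² + 4² + 5² + 6² + 7² = 140.

140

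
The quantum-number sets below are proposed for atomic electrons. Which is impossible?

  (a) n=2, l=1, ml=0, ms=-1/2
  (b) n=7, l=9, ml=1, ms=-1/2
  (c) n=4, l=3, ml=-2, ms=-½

(b)

(b) has l = 9 ≥ n = 7, violating 0 ≤ l ≤ n−1.
The remaining sets (a), (c) satisfy all four rules.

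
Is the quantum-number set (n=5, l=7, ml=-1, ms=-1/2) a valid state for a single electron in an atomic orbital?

No

The orbital quantum number must satisfy 0 ≤ l ≤ n−1. With n = 5 the allowed l values are 0, 1, 2, 3, 4, so l = 7 is out of range.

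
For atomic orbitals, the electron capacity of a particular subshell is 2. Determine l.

l = 0 (s)

2(2l+1) = 2 ⇒ 2l+1 = 1 ⇒ l = 0.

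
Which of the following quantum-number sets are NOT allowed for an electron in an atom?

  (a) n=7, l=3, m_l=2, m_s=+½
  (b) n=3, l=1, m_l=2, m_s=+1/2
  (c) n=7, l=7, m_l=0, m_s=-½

(b) and (c)

(b) has |m_l| = 2 > l = 1, violating −l ≤ m_l ≤ l.
(c) has l = 7 ≥ n = 7, violating 0 ≤ l ≤ n−1.
The remaining set (a) satisfies all four rules.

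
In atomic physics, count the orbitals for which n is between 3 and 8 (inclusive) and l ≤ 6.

Treat each shell separately and count matching orbitals:
n=3 → 9; n=4 → 16; n=5 → 25; n=6 → 36; n=7 → 49; n=8 → 49.
Total orbitals: 9 + 16 + 25 + 36 + 49 + 49 = 184.

184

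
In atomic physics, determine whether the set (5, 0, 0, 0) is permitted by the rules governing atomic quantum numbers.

The spin quantum number for an electron can only be m_s = +1/2 or −1/2; m_s = 0 is not one of those.

Not allowed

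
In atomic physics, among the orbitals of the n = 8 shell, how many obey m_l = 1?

7

The n = 8 shell has l = 0 through 7; check each.
Orbitals with m_l = 1, by l: l=1 → 1; l=2 → 1; l=3 → 1; l=4 → 1; l=5 → 1; l=6 → 1; l=7 → 1.
Total orbitals: 1 + 1 + 1 + 1 + 1 + 1 + 1 = 7.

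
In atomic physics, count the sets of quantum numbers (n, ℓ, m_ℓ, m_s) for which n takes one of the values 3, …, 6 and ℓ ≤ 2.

Per-shell orbital counts meeting the constraint:
n=3 → 9; n=4 → 9; n=5 → 9; n=6 → 9.
Orbitals: 9 + 9 + 9 + 9 = 36. Including both spin states (m_s = ±1/2) gives 2 × 36 = 72 states.

72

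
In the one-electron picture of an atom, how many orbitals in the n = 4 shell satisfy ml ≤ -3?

1

With n = 4 the allowed l are 0, 1, …, 3.
Per l-value: l=3 → 1.
Total orbitals: 1.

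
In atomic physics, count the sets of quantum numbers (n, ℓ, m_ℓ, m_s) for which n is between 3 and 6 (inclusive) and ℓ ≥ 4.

Go shell by shell, enumerating (ℓ, m_ℓ) with ℓ ≥ 4:
n=5 → 9; n=6 → 20.
Orbitals: 9 + 20 = 29. Including both spin states (m_s = ±1/2) gives 2 × 29 = 58 states.

58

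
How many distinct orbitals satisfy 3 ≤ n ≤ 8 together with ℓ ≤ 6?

Treat each shell separately and count matching orbitals:
n=3 → 9; n=4 → 16; n=5 → 25; n=6 → 36; n=7 → 49; n=8 → 49.
Total orbitals: 9 + 16 + 25 + 36 + 49 + 49 = 184.

184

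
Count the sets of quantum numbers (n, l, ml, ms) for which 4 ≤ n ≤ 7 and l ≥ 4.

Go shell by shell, enumerating (l, ml) with l ≥ 4:
n=5 → 9; n=6 → 20; n=7 → 33.
Orbitals: 9 + 20 + 33 = 62. Including both spin states (ms = ±1/2) gives 2 × 62 = 124 states.

124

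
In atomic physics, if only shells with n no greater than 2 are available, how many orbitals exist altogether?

5

Total orbitals = 1² + 2² = 5.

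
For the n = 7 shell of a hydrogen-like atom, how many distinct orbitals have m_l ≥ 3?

10

Go through l = 0, …, 6 (the values permitted for n = 7).
The (l, m_l) pairs meeting m_l ≥ 3 give: l=3 → 1; l=4 → 2; l=5 → 3; l=6 → 4.
Total orbitals: 1 + 2 + 3 + 4 = 10.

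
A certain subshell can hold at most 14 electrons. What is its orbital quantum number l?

2(2l+1) = 14 ⇒ 2l+1 = 7 ⇒ l = 3.

l = 3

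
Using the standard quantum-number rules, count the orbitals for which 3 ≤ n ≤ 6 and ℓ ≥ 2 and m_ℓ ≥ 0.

40

Count contributing orbitals for each principal shell:
n=3 → 3; n=4 → 7; n=5 → 12; n=6 → 18.
Total orbitals: 3 + 7 + 12 + 18 = 40.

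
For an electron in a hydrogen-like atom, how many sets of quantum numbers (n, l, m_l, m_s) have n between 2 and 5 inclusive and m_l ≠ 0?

80

For each n in the range, tally the orbitals obeying m_l ≠ 0:
n=2 → 2; n=3 → 6; n=4 → 12; n=5 → 20.
Orbitals: 2 + 6 + 12 + 20 = 40. Including both spin states (m_s = ±1/2) gives 2 × 40 = 80 states.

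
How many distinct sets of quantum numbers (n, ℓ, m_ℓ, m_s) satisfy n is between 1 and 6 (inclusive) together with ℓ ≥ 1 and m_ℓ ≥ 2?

40

Treat each shell separately and count matching orbitals:
n=3 → 1; n=4 → 3; n=5 → 6; n=6 → 10.
Orbitals: 1 + 3 + 6 + 10 = 20. Including both spin states (m_s = ±1/2) gives 2 × 20 = 40 states.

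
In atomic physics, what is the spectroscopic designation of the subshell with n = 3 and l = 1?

l = 1 corresponds to the letter 'p', so the subshell is 3p.

3p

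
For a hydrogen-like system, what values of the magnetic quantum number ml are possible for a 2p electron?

-1, 0, 1

The 2p subshell has l = 1, and ml takes every integer from −l to +l. With l = 1 that gives the 3 values -1, 0, 1.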